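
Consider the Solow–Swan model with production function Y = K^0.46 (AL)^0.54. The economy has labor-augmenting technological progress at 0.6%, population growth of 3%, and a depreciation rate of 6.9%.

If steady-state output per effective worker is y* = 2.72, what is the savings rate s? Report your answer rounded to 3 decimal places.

Steady state requires s·f(k) = (n + g + δ)·k, i.e. s·k^α = (n + g + δ)·k.
Since y* = [s/(n + g + δ)]^(α/(1−α)), we have s/(n + g + δ) = (y*)^((1−α)/α) = 2.72^1.1739 = 3.2370.
Therefore s = 3.2370 × (n + g + δ) = 3.2370 × 0.105 = 0.3399.

s ≈ 0.340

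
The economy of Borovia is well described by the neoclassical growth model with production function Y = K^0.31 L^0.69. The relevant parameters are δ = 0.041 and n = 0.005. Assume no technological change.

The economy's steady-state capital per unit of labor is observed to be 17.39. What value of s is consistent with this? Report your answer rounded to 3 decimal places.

s ≈ 0.330

At the steady state, Δk = 0, so s·k^α = (n + δ)·k.
So s / (n + δ) = (k*)^(1−α) = 17.39^0.69 = 7.1747.
Therefore s = 7.1747 × (n + δ) = 7.1747 × 0.046 = 0.3300.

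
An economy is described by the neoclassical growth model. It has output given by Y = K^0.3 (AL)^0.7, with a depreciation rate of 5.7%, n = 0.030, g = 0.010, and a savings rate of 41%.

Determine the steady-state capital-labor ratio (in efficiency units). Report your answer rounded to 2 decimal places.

Steady state requires s·f(k) = (n + g + δ)·k, i.e. s·k^α = (n + g + δ)·k.
Rearranging, k^(1−α) = s / (n + g + δ).
k^0.7 = 0.41 / (0.030 + 0.010 + 0.057) = 0.41 / 0.097 = 4.2268
k* = 4.2268^(1/0.7) ≈ 7.8398

k* ≈ 7.84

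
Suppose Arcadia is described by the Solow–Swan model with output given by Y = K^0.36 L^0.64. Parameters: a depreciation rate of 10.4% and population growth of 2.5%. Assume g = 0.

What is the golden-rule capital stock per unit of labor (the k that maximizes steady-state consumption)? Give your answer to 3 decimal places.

k_gold ≈ 4.971

The golden rule sets f'(k) = n + δ, i.e. α·k^(α−1) = n + δ.
So k^(1−α) = α / (n + δ) = 0.36 / 0.129 = 2.7907.
k_gold = 2.7907^(1/0.64) ≈ 4.9708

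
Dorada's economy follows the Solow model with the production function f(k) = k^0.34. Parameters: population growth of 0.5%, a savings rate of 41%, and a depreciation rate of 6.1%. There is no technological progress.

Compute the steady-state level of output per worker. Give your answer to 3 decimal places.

y* = 2.562

In steady state, investment equals break-even investment: s·k^α = (n + δ)·k.
Rearranging, k^(1−α) = s / (n + δ).
k^0.66 = 0.41 / (0.005 + 0.061) = 0.41 / 0.066 = 6.2121
k* = 6.2121^(1/0.66) ≈ 15.9176
y* = (k*)^α = 15.9176^0.34 ≈ 2.5623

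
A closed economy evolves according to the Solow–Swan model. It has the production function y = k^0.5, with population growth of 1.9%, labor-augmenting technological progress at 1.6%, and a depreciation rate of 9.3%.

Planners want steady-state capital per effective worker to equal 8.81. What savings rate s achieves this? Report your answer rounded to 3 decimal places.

Steady state requires s·f(k) = (n + g + δ)·k, i.e. s·k^α = (n + g + δ)·k.
So s / (n + g + δ) = (k*)^(1−α) = 8.81^0.5 = 2.9682.
Therefore s = 2.9682 × (n + g + δ) = 2.9682 × 0.128 = 0.3799.

s ≈ 0.380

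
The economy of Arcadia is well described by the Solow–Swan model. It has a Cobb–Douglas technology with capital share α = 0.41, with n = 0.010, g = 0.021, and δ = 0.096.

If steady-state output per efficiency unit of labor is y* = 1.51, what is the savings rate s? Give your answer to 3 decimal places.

Steady state requires s·f(k) = (n + g + δ)·k, i.e. s·k^α = (n + g + δ)·k.
Since y* = [s/(n + g + δ)]^(α/(1−α)), we have s/(n + g + δ) = (y*)^((1−α)/α) = 1.51^1.439 = 1.8095.
Therefore s = 1.8095 × (n + g + δ) = 1.8095 × 0.127 = 0.2298.

s ≈ 0.230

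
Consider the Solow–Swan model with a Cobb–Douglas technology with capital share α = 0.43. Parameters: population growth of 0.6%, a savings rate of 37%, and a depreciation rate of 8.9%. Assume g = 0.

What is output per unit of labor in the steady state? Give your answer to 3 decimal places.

y* ≈ 2.789

In steady state, investment equals break-even investment: s·k^α = (n + δ)·k.
Rearranging, k^(1−α) = s / (n + δ).
k^0.57 = 0.37 / (0.006 + 0.089) = 0.37 / 0.095 = 3.8947
k* = 3.8947^(1/0.57) ≈ 10.8622
y* = (k*)^α = 10.8622^0.43 ≈ 2.7890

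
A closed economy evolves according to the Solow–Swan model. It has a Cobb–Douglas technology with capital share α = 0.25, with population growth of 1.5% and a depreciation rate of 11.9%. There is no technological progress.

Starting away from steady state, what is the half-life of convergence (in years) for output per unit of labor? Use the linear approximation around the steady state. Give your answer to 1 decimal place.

Near the steady state the convergence rate is λ = (1 − α)(n + δ).
λ = (1 − 0.25) × 0.134 = 0.75 × 0.134 = 0.1005
Half-life = ln 2 / λ = 0.6931 / 0.1005 ≈ 6.90 years

half-life ≈ 6.9 years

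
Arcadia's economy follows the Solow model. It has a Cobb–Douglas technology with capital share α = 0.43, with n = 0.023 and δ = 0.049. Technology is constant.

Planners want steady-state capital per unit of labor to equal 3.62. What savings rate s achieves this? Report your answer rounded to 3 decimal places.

s ≈ 0.150

Steady state requires s·f(k) = (n + δ)·k, i.e. s·k^α = (n + δ)·k.
So s / (n + δ) = (k*)^(1−α) = 3.62^0.57 = 2.0819.
Therefore s = 2.0819 × (n + δ) = 2.0819 × 0.072 = 0.1499.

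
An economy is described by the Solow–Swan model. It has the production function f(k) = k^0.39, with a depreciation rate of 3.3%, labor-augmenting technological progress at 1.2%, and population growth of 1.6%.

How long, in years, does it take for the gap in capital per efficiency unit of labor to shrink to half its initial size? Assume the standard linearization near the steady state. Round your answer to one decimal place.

about 18.6 years

Near the steady state the convergence rate is λ = (1 − α)(n + g + δ).
λ = (1 − 0.39) × 0.061 = 0.61 × 0.061 = 0.03721
Half-life = ln 2 / λ = 0.6931 / 0.03721 ≈ 18.63 years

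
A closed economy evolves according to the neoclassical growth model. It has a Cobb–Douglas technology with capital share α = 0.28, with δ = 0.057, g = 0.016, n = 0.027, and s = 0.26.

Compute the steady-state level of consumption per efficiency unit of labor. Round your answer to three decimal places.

c* ≈ 1.073

At the steady state, Δk = 0, so s·k^α = (n + g + δ)·k.
Rearranging, k^(1−α) = s / (n + g + δ).
k^0.72 = 0.26 / (0.027 + 0.016 + 0.057) = 0.26 / 0.100 = 2.6000
k* = 2.6000^(1/0.72) ≈ 3.7701
y* = (k*)^α = 3.7701^0.28 ≈ 1.4500
c* = (1 − s)·y* = (1 − 0.26) × 1.4500 ≈ 1.0730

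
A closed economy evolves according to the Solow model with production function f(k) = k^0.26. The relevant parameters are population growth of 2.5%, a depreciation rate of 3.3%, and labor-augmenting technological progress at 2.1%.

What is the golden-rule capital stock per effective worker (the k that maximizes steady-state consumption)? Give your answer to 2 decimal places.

k_gold ≈ 5.00

The golden rule sets f'(k) = n + g + δ, i.e. α·k^(α−1) = n + g + δ.
So k^(1−α) = α / (n + g + δ) = 0.26 / 0.079 = 3.2911.
k_gold = 3.2911^(1/0.74) ≈ 5.0016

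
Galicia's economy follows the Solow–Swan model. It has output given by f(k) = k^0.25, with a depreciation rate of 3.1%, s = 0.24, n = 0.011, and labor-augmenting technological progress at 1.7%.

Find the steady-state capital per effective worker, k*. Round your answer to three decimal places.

k* = 6.494

Steady state requires s·f(k) = (n + g + δ)·k, i.e. s·k^α = (n + g + δ)·k.
Dividing both sides by k: k^(1−α) = s / (n + g + δ).
k^0.75 = 0.24 / (0.011 + 0.017 + 0.031) = 0.24 / 0.059 = 4.0678
k* = 4.0678^(1/0.75) ≈ 6.4935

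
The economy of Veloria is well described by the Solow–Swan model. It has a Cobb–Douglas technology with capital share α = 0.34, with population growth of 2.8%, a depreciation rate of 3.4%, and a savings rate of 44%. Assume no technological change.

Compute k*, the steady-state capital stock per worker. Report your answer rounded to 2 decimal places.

k* ≈ 19.48

Steady state requires s·f(k) = (n + δ)·k, i.e. s·k^α = (n + δ)·k.
Dividing both sides by k: k^(1−α) = s / (n + δ).
k^0.66 = 0.44 / (0.028 + 0.034) = 0.44 / 0.062 = 7.0968
k* = 7.0968^(1/0.66) ≈ 19.4755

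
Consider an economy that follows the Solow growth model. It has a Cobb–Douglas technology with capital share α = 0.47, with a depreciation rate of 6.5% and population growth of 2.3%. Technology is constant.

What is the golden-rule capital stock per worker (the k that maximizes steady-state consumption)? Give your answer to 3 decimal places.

k_gold ≈ 23.597

The golden rule sets f'(k) = n + δ, i.e. α·k^(α−1) = n + δ.
So k^(1−α) = α / (n + δ) = 0.47 / 0.088 = 5.3409.
k_gold = 5.3409^(1/0.53) ≈ 23.5970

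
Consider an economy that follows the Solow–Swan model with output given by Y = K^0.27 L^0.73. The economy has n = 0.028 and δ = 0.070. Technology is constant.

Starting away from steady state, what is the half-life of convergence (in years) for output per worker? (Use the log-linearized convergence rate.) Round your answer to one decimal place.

Near the steady state the convergence rate is λ = (1 − α)(n + δ).
λ = (1 − 0.27) × 0.098 = 0.73 × 0.098 = 0.07154
Half-life = ln 2 / λ = 0.6931 / 0.07154 ≈ 9.69 years

t_½ ≈ 9.7 years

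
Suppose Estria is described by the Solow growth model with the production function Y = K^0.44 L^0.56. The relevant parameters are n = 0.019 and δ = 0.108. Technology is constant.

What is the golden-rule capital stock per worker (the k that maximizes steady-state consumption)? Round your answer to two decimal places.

The golden rule sets f'(k) = n + δ, i.e. α·k^(α−1) = n + δ.
So k^(1−α) = α / (n + δ) = 0.44 / 0.127 = 3.4646.
k_gold = 3.4646^(1/0.56) ≈ 9.1974

k_gold ≈ 9.20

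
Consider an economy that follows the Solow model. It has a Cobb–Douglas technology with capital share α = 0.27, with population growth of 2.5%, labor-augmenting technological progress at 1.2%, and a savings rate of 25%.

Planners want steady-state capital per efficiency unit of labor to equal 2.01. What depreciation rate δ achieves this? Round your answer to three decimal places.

δ ≈ 0.113

Steady state requires s·f(k) = (n + g + δ)·k, i.e. s·k^α = (n + g + δ)·k.
So s / (n + g + δ) = (k*)^(1−α) = 2.01^0.73 = 1.6647.
Therefore n + g + δ = s / 1.6647 = 0.25 / 1.6647 = 0.1502, so δ = 0.1502 − 0.037 = 0.1132.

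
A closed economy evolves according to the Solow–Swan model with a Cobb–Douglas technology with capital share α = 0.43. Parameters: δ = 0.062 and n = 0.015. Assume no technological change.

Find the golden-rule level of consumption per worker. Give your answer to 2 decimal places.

c_gold ≈ 2.09

At the golden rule, f'(k) = n + δ, so α·k^(α−1) = n + δ and k_gold = (α/(n + δ))^(1/(1−α)).
k_gold = (0.43/0.077)^(1/0.57) = 5.5844^1.7544 ≈ 20.4407
c_gold = f(k_gold) − (n + δ)·k_gold = 3.6603 − 0.077×20.4407 ≈ 2.0864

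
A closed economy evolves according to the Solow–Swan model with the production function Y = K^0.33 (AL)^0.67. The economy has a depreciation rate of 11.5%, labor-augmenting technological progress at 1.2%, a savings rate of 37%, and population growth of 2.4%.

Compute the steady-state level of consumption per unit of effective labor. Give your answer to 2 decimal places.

c* ≈ 0.98

Steady state requires s·f(k) = (n + g + δ)·k, i.e. s·k^α = (n + g + δ)·k.
Rearranging, k^(1−α) = s / (n + g + δ).
k^0.67 = 0.37 / (0.024 + 0.012 + 0.115) = 0.37 / 0.151 = 2.4503
k* = 2.4503^(1/0.67) ≈ 3.8100
y* = (k*)^α = 3.8100^0.33 ≈ 1.5549
c* = (1 − s)·y* = (1 − 0.37) × 1.5549 ≈ 0.9796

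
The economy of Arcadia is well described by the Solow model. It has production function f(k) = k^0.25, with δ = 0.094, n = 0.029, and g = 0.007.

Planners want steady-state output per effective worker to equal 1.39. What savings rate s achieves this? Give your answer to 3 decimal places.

At the steady state, Δk = 0, so s·k^α = (n + g + δ)·k.
Since y* = [s/(n + g + δ)]^(α/(1−α)), we have s/(n + g + δ) = (y*)^((1−α)/α) = 1.39^3 = 2.6856.
Therefore s = 2.6856 × (n + g + δ) = 2.6856 × 0.130 = 0.3491.

s ≈ 0.349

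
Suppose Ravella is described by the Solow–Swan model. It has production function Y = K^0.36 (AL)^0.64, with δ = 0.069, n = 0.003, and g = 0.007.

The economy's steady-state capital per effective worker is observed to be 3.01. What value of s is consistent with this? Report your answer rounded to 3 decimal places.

s ≈ 0.160

In steady state, investment equals break-even investment: s·k^α = (n + g + δ)·k.
So s / (n + g + δ) = (k*)^(1−α) = 3.01^0.64 = 2.0243.
Therefore s = 2.0243 × (n + g + δ) = 2.0243 × 0.079 = 0.1599.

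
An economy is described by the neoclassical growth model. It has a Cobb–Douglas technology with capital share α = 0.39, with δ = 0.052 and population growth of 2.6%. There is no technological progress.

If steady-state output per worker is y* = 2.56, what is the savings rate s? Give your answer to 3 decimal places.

At the steady state, Δk = 0, so s·k^α = (n + δ)·k.
Since y* = [s/(n + δ)]^(α/(1−α)), we have s/(n + δ) = (y*)^((1−α)/α) = 2.56^1.5641 = 4.3504.
Therefore s = 4.3504 × (n + δ) = 4.3504 × 0.078 = 0.3393.

s ≈ 0.339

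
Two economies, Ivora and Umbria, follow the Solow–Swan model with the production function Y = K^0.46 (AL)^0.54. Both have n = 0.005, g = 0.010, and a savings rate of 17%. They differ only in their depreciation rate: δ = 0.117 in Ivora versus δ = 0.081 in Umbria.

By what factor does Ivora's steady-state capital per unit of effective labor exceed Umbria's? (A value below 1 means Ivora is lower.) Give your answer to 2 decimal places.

Steady-state k* = [s/(n + g + δ)]^(1/(1−α)), so the ratio is [ (s_I/(n + g + δ)_I) / (s_U/(n + g + δ)_U) ]^1.8519.
s_I/(n + g + δ)_I = 0.17/0.132 = 1.2879; s_U/(n + g + δ)_U = 0.17/0.096 = 1.7708.
Ratio = (1.2879/1.7708)^1.8519 = 0.7273^1.8519 ≈ 0.5545

k*_I / k*_U ≈ 0.55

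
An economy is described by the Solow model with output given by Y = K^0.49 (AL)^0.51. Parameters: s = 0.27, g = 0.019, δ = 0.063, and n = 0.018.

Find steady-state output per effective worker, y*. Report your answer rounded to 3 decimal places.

In steady state, investment equals break-even investment: s·k^α = (n + g + δ)·k.
Dividing both sides by k: k^(1−α) = s / (n + g + δ).
k^0.51 = 0.27 / (0.018 + 0.019 + 0.063) = 0.27 / 0.100 = 2.7000
k* = 2.7000^(1/0.51) ≈ 7.0115
y* = (k*)^α = 7.0115^0.49 ≈ 2.5969

y* = 2.597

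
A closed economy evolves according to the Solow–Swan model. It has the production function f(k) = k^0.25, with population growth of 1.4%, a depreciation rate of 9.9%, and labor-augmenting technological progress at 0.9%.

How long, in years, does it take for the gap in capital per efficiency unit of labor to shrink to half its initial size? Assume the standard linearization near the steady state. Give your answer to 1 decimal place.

t_½ ≈ 7.6 years

Near the steady state the convergence rate is λ = (1 − α)(n + g + δ).
λ = (1 − 0.25) × 0.122 = 0.75 × 0.122 = 0.0915
Half-life = ln 2 / λ = 0.6931 / 0.0915 ≈ 7.57 years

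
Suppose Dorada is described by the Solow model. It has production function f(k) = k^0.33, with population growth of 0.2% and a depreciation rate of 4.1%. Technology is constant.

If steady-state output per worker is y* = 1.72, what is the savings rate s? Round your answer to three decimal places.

s ≈ 0.129

At the steady state, Δk = 0, so s·k^α = (n + δ)·k.
Since y* = [s/(n + δ)]^(α/(1−α)), we have s/(n + δ) = (y*)^((1−α)/α) = 1.72^2.0303 = 3.0074.
Therefore s = 3.0074 × (n + δ) = 3.0074 × 0.043 = 0.1293.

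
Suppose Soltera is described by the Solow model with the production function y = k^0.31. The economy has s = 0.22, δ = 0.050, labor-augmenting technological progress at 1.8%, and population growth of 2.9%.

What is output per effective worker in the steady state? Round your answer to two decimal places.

y* = 1.44

At the steady state, Δk = 0, so s·k^α = (n + g + δ)·k.
Rearranging, k^(1−α) = s / (n + g + δ).
k^0.69 = 0.22 / (0.029 + 0.018 + 0.050) = 0.22 / 0.097 = 2.2680
k* = 2.2680^(1/0.69) ≈ 3.2766
y* = (k*)^α = 3.2766^0.31 ≈ 1.4447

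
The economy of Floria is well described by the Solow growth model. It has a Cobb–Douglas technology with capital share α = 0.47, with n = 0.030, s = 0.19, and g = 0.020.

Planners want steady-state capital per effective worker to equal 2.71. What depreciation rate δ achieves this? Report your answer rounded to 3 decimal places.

δ ≈ 0.062

Steady state requires s·f(k) = (n + g + δ)·k, i.e. s·k^α = (n + g + δ)·k.
So s / (n + g + δ) = (k*)^(1−α) = 2.71^0.53 = 1.6962.
Therefore n + g + δ = s / 1.6962 = 0.19 / 1.6962 = 0.1120, so δ = 0.1120 − 0.050 = 0.0620.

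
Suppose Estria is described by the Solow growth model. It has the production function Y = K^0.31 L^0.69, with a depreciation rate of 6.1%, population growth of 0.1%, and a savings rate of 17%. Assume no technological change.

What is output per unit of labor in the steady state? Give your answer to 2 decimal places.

Steady state requires s·f(k) = (n + δ)·k, i.e. s·k^α = (n + δ)·k.
Rearranging, k^(1−α) = s / (n + δ).
k^0.69 = 0.17 / (0.001 + 0.061) = 0.17 / 0.062 = 2.7419
k* = 2.7419^(1/0.69) ≈ 4.3138
y* = (k*)^α = 4.3138^0.31 ≈ 1.5733

y* ≈ 1.57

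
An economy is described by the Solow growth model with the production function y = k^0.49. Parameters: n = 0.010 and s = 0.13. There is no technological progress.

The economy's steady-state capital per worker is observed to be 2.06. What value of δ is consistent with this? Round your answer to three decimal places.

At the steady state, Δk = 0, so s·k^α = (n + δ)·k.
So s / (n + δ) = (k*)^(1−α) = 2.06^0.51 = 1.4457.
Therefore n + δ = s / 1.4457 = 0.13 / 1.4457 = 0.0899, so δ = 0.0899 − 0.010 = 0.0799.

δ ≈ 0.080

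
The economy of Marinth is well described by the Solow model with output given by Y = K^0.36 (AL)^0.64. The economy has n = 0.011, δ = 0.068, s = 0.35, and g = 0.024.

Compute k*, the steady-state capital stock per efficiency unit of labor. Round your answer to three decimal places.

k* ≈ 6.762

Steady state requires s·f(k) = (n + g + δ)·k, i.e. s·k^α = (n + g + δ)·k.
Dividing both sides by k: k^(1−α) = s / (n + g + δ).
k^0.64 = 0.35 / (0.011 + 0.024 + 0.068) = 0.35 / 0.103 = 3.3981
k* = 3.3981^(1/0.64) ≈ 6.7617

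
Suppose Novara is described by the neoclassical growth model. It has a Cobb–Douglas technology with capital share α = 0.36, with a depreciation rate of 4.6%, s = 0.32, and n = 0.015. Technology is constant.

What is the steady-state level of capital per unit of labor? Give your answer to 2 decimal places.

In steady state, investment equals break-even investment: s·k^α = (n + δ)·k.
Dividing both sides by k: k^(1−α) = s / (n + δ).
k^0.64 = 0.32 / (0.015 + 0.046) = 0.32 / 0.061 = 5.2459
k* = 5.2459^(1/0.64) ≈ 13.3266

k* = 13.33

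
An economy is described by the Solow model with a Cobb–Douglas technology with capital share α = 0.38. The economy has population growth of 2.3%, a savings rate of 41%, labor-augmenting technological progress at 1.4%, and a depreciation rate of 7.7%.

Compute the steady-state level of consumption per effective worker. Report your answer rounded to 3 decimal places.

In steady state, investment equals break-even investment: s·k^α = (n + g + δ)·k.
Dividing both sides by k: k^(1−α) = s / (n + g + δ).
k^0.62 = 0.41 / (0.023 + 0.014 + 0.077) = 0.41 / 0.114 = 3.5965
k* = 3.5965^(1/0.62) ≈ 7.8810
y* = (k*)^α = 7.8810^0.38 ≈ 2.1913
c* = (1 − s)·y* = (1 − 0.41) × 2.1913 ≈ 1.2929

c* = 1.293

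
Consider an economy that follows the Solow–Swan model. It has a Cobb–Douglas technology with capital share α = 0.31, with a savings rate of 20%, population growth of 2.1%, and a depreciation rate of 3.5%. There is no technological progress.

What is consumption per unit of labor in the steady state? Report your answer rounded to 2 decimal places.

c* = 1.42

At the steady state, Δk = 0, so s·k^α = (n + δ)·k.
Dividing both sides by k: k^(1−α) = s / (n + δ).
k^0.69 = 0.20 / (0.021 + 0.035) = 0.20 / 0.056 = 3.5714
k* = 3.5714^(1/0.69) ≈ 6.3273
y* = (k*)^α = 6.3273^0.31 ≈ 1.7716
c* = (1 − s)·y* = (1 − 0.20) × 1.7716 ≈ 1.4173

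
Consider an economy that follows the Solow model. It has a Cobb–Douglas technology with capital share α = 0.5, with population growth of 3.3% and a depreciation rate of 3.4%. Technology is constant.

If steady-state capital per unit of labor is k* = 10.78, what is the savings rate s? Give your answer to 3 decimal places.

s ≈ 0.220

Steady state requires s·f(k) = (n + δ)·k, i.e. s·k^α = (n + δ)·k.
So s / (n + δ) = (k*)^(1−α) = 10.78^0.5 = 3.2833.
Therefore s = 3.2833 × (n + δ) = 3.2833 × 0.067 = 0.2200.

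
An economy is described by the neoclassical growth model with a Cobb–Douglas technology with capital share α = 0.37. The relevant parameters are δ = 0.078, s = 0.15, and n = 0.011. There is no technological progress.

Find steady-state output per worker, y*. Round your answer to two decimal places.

y* ≈ 1.36

Steady state requires s·f(k) = (n + δ)·k, i.e. s·k^α = (n + δ)·k.
Dividing both sides by k: k^(1−α) = s / (n + δ).
k^0.63 = 0.15 / (0.011 + 0.078) = 0.15 / 0.089 = 1.6854
k* = 1.6854^(1/0.63) ≈ 2.2901
y* = (k*)^α = 2.2901^0.37 ≈ 1.3588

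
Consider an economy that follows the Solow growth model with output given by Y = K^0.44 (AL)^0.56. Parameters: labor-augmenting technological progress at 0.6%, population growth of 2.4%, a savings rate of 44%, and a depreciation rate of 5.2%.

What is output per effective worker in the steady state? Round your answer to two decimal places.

Steady state requires s·f(k) = (n + g + δ)·k, i.e. s·k^α = (n + g + δ)·k.
Rearranging, k^(1−α) = s / (n + g + δ).
k^0.56 = 0.44 / (0.024 + 0.006 + 0.052) = 0.44 / 0.082 = 5.3659
k* = 5.3659^(1/0.56) ≈ 20.0878
y* = (k*)^α = 20.0878^0.44 ≈ 3.7436

y* = 3.74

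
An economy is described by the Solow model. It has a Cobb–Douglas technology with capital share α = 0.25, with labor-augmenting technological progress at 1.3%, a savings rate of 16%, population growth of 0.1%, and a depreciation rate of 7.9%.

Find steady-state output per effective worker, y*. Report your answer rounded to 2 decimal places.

At the steady state, Δk = 0, so s·k^α = (n + g + δ)·k.
Rearranging, k^(1−α) = s / (n + g + δ).
k^0.75 = 0.16 / (0.001 + 0.013 + 0.079) = 0.16 / 0.093 = 1.7204
k* = 1.7204^(1/0.75) ≈ 2.0614
y* = (k*)^α = 2.0614^0.25 ≈ 1.1982

y* ≈ 1.20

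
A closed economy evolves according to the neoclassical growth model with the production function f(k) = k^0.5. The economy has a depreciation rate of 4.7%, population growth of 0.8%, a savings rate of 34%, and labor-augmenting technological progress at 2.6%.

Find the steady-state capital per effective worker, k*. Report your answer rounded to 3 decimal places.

In steady state, investment equals break-even investment: s·k^α = (n + g + δ)·k.
Dividing both sides by k: k^(1−α) = s / (n + g + δ).
k^0.5 = 0.34 / (0.008 + 0.026 + 0.047) = 0.34 / 0.081 = 4.1975
k* = 4.1975^(1/0.5) ≈ 17.6190

k* ≈ 17.619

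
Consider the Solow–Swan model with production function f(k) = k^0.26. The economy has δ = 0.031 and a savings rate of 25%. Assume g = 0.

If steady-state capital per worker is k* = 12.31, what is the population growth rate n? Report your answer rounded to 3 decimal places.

At the steady state, Δk = 0, so s·k^α = (n + δ)·k.
So s / (n + δ) = (k*)^(1−α) = 12.31^0.74 = 6.4090.
Therefore n + δ = s / 6.4090 = 0.25 / 6.4090 = 0.0390, so n = 0.0390 − 0.031 = 0.0080.

n ≈ 0.008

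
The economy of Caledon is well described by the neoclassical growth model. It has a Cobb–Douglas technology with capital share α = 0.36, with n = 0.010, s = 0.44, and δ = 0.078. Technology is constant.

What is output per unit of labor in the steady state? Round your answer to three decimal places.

Steady state requires s·f(k) = (n + δ)·k, i.e. s·k^α = (n + δ)·k.
Rearranging, k^(1−α) = s / (n + δ).
k^0.64 = 0.44 / (0.010 + 0.078) = 0.44 / 0.088 = 5.0000
k* = 5.0000^(1/0.64) ≈ 12.3635
y* = (k*)^α = 12.3635^0.36 ≈ 2.4727

y* ≈ 2.473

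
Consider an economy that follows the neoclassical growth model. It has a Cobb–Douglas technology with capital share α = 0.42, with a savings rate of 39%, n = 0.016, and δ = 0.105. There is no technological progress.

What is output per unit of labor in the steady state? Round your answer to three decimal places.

In steady state, investment equals break-even investment: s·k^α = (n + δ)·k.
Dividing both sides by k: k^(1−α) = s / (n + δ).
k^0.58 = 0.39 / (0.016 + 0.105) = 0.39 / 0.121 = 3.2231
k* = 3.2231^(1/0.58) ≈ 7.5220
y* = (k*)^α = 7.5220^0.42 ≈ 2.3338

y* = 2.334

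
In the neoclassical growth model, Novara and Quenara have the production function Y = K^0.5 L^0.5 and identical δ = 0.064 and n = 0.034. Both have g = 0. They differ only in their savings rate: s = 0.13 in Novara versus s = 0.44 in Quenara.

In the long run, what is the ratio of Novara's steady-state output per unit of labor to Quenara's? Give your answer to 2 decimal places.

y*_N / y*_Q ≈ 0.30

Steady-state y* = [s/(n + δ)]^(α/(1−α)), so the ratio is [ (s_N/(n + δ)_N) / (s_Q/(n + δ)_Q) ]^1.
s_N/(n + δ)_N = 0.13/0.098 = 1.3265; s_Q/(n + δ)_Q = 0.44/0.098 = 4.4898.
Ratio = (1.3265/4.4898)^1 = 0.2954^1 ≈ 0.2954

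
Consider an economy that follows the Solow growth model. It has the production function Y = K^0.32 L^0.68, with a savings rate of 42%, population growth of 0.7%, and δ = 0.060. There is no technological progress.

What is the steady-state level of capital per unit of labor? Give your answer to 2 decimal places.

k* = 14.87

At the steady state, Δk = 0, so s·k^α = (n + δ)·k.
Rearranging, k^(1−α) = s / (n + δ).
k^0.68 = 0.42 / (0.007 + 0.060) = 0.42 / 0.067 = 6.2687
k* = 6.2687^(1/0.68) ≈ 14.8703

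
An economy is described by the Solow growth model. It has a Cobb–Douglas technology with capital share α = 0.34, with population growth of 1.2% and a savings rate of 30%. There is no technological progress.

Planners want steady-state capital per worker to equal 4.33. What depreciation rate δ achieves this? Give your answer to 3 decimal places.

Steady state requires s·f(k) = (n + δ)·k, i.e. s·k^α = (n + δ)·k.
So s / (n + δ) = (k*)^(1−α) = 4.33^0.66 = 2.6308.
Therefore n + δ = s / 2.6308 = 0.30 / 2.6308 = 0.1140, so δ = 0.1140 − 0.012 = 0.1020.

δ ≈ 0.102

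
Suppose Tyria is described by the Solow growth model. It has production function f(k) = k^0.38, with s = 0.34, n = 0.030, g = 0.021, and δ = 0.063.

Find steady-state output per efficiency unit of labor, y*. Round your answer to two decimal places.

y* = 1.95

Steady state requires s·f(k) = (n + g + δ)·k, i.e. s·k^α = (n + g + δ)·k.
Dividing both sides by k: k^(1−α) = s / (n + g + δ).
k^0.62 = 0.34 / (0.030 + 0.021 + 0.063) = 0.34 / 0.114 = 2.9825
k* = 2.9825^(1/0.62) ≈ 5.8271
y* = (k*)^α = 5.8271^0.38 ≈ 1.9538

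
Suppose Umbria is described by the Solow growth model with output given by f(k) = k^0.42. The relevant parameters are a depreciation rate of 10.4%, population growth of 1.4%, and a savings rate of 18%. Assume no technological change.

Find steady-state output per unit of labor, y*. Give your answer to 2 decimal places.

y* ≈ 1.36

Steady state requires s·f(k) = (n + δ)·k, i.e. s·k^α = (n + δ)·k.
Rearranging, k^(1−α) = s / (n + δ).
k^0.58 = 0.18 / (0.014 + 0.104) = 0.18 / 0.118 = 1.5254
k* = 1.5254^(1/0.58) ≈ 2.0710
y* = (k*)^α = 2.0710^0.42 ≈ 1.3577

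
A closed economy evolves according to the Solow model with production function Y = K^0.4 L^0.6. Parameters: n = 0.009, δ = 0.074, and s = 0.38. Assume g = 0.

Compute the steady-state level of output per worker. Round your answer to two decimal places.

y* ≈ 2.76

Steady state requires s·f(k) = (n + δ)·k, i.e. s·k^α = (n + δ)·k.
Rearranging, k^(1−α) = s / (n + δ).
k^0.6 = 0.38 / (0.009 + 0.074) = 0.38 / 0.083 = 4.5783
k* = 4.5783^(1/0.6) ≈ 12.6233
y* = (k*)^α = 12.6233^0.4 ≈ 2.7572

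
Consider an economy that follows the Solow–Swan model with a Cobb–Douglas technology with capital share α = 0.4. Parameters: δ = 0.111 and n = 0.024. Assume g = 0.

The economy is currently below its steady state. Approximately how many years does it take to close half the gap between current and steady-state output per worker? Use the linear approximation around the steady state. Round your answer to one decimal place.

t_½ ≈ 8.6 years

Near the steady state the convergence rate is λ = (1 − α)(n + δ).
λ = (1 − 0.4) × 0.135 = 0.6 × 0.135 = 0.0810
Half-life = ln 2 / λ = 0.6931 / 0.0810 ≈ 8.56 years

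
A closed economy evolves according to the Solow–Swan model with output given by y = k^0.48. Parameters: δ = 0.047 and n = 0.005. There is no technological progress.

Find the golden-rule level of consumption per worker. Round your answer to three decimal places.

At the golden rule, f'(k) = n + δ, so α·k^(α−1) = n + δ and k_gold = (α/(n + δ))^(1/(1−α)).
k_gold = (0.48/0.052)^(1/0.52) = 9.2308^1.9231 ≈ 71.8211
c_gold = f(k_gold) − (n + δ)·k_gold = 7.7804 − 0.052×71.8211 ≈ 4.0457

c_gold ≈ 4.046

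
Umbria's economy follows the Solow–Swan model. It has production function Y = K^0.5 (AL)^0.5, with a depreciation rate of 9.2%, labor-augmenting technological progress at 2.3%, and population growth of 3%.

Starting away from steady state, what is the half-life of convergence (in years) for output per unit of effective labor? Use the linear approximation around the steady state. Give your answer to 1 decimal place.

Near the steady state the convergence rate is λ = (1 − α)(n + g + δ).
λ = (1 − 0.5) × 0.145 = 0.5 × 0.145 = 0.0725
Half-life = ln 2 / λ = 0.6931 / 0.0725 ≈ 9.56 years

half-life ≈ 9.6 years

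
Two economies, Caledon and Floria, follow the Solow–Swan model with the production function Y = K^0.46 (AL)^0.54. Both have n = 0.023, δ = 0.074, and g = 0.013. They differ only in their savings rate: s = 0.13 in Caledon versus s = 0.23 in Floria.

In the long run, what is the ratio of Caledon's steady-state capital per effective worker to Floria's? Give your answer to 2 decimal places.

Steady-state k* = [s/(n + g + δ)]^(1/(1−α)), so the ratio is [ (s_C/(n + g + δ)_C) / (s_F/(n + g + δ)_F) ]^1.8519.
s_C/(n + g + δ)_C = 0.13/0.110 = 1.1818; s_F/(n + g + δ)_F = 0.23/0.110 = 2.0909.
Ratio = (1.1818/2.0909)^1.8519 = 0.5652^1.8519 ≈ 0.3476

k*_C / k*_F ≈ 0.35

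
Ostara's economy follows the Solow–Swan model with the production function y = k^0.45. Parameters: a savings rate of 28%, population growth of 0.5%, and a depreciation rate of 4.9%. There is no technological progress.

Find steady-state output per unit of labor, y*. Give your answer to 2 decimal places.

y* = 3.84

At the steady state, Δk = 0, so s·k^α = (n + δ)·k.
Rearranging, k^(1−α) = s / (n + δ).
k^0.55 = 0.28 / (0.005 + 0.049) = 0.28 / 0.054 = 5.1852
k* = 5.1852^(1/0.55) ≈ 19.9330
y* = (k*)^α = 19.9330^0.45 ≈ 3.8442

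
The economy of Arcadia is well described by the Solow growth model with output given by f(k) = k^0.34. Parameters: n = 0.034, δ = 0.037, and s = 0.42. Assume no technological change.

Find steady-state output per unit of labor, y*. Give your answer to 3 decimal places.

y* ≈ 2.499

In steady state, investment equals break-even investment: s·k^α = (n + δ)·k.
Dividing both sides by k: k^(1−α) = s / (n + δ).
k^0.66 = 0.42 / (0.034 + 0.037) = 0.42 / 0.071 = 5.9155
k* = 5.9155^(1/0.66) ≈ 14.7803
y* = (k*)^α = 14.7803^0.34 ≈ 2.4986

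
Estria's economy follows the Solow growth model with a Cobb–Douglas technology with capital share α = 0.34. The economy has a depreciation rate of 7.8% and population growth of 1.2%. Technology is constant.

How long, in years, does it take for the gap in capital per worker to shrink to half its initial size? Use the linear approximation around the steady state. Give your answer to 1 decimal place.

half-life ≈ 11.7 years

Near the steady state the convergence rate is λ = (1 − α)(n + δ).
λ = (1 − 0.34) × 0.090 = 0.66 × 0.090 = 0.0594
Half-life = ln 2 / λ = 0.6931 / 0.0594 ≈ 11.67 years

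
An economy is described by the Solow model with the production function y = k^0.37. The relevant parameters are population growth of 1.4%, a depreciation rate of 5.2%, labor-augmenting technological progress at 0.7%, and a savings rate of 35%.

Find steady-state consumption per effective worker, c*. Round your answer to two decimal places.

In steady state, investment equals break-even investment: s·k^α = (n + g + δ)·k.
Rearranging, k^(1−α) = s / (n + g + δ).
k^0.63 = 0.35 / (0.014 + 0.007 + 0.052) = 0.35 / 0.073 = 4.7945
k* = 4.7945^(1/0.63) ≈ 12.0377
y* = (k*)^α = 12.0377^0.37 ≈ 2.5107
c* = (1 − s)·y* = (1 − 0.35) × 2.5107 ≈ 1.6320

c* ≈ 1.63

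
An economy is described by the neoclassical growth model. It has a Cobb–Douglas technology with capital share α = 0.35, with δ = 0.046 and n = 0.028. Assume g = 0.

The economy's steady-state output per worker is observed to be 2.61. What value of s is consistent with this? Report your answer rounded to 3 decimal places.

s ≈ 0.440

In steady state, investment equals break-even investment: s·k^α = (n + δ)·k.
Since y* = [s/(n + δ)]^(α/(1−α)), we have s/(n + δ) = (y*)^((1−α)/α) = 2.61^1.8571 = 5.9394.
Therefore s = 5.9394 × (n + δ) = 5.9394 × 0.074 = 0.4395.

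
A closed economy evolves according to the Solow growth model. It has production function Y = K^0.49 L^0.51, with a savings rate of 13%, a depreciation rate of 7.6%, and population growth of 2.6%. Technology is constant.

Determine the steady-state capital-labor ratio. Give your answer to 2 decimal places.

At the steady state, Δk = 0, so s·k^α = (n + δ)·k.
Dividing both sides by k: k^(1−α) = s / (n + δ).
k^0.51 = 0.13 / (0.026 + 0.076) = 0.13 / 0.102 = 1.2745
k* = 1.2745^(1/0.51) ≈ 1.6090

k* ≈ 1.61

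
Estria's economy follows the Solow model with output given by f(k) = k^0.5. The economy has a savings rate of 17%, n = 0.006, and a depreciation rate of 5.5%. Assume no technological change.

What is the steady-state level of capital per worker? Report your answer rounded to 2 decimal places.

k* ≈ 7.77

Steady state requires s·f(k) = (n + δ)·k, i.e. s·k^α = (n + δ)·k.
Dividing both sides by k: k^(1−α) = s / (n + δ).
k^0.5 = 0.17 / (0.006 + 0.055) = 0.17 / 0.061 = 2.7869
k* = 2.7869^(1/0.5) ≈ 7.7668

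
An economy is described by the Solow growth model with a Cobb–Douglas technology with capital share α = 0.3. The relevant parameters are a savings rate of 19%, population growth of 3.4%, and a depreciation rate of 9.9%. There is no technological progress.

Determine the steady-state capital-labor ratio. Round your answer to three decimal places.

At the steady state, Δk = 0, so s·k^α = (n + δ)·k.
Rearranging, k^(1−α) = s / (n + δ).
k^0.7 = 0.19 / (0.034 + 0.099) = 0.19 / 0.133 = 1.4286
k* = 1.4286^(1/0.7) ≈ 1.6646

k* ≈ 1.665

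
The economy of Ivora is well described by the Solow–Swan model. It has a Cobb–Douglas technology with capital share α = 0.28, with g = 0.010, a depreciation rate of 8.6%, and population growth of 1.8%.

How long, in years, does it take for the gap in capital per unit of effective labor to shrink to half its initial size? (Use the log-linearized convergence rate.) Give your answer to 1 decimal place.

t_½ ≈ 8.4 years

Near the steady state the convergence rate is λ = (1 − α)(n + g + δ).
λ = (1 − 0.28) × 0.114 = 0.72 × 0.114 = 0.08208
Half-life = ln 2 / λ = 0.6931 / 0.08208 ≈ 8.44 years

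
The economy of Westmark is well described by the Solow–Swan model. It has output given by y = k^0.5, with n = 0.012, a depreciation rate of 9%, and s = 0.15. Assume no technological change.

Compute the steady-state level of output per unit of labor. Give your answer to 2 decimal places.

At the steady state, Δk = 0, so s·k^α = (n + δ)·k.
Rearranging, k^(1−α) = s / (n + δ).
k^0.5 = 0.15 / (0.012 + 0.090) = 0.15 / 0.102 = 1.4706
k* = 1.4706^(1/0.5) ≈ 2.1627
y* = (k*)^α = 2.1627^0.5 ≈ 1.4706

y* ≈ 1.47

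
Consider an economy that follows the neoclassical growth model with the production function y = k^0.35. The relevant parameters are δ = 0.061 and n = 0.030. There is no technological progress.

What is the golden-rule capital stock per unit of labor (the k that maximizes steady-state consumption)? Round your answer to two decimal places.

k_gold ≈ 7.94

The golden rule sets f'(k) = n + δ, i.e. α·k^(α−1) = n + δ.
So k^(1−α) = α / (n + δ) = 0.35 / 0.091 = 3.8462.
k_gold = 3.8462^(1/0.65) ≈ 7.9442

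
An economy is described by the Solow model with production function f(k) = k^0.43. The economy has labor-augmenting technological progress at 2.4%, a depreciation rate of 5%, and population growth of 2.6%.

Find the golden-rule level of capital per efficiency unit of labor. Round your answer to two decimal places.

k_gold ≈ 12.92

The golden rule sets f'(k) = n + g + δ, i.e. α·k^(α−1) = n + g + δ.
So k^(1−α) = α / (n + g + δ) = 0.43 / 0.100 = 4.3000.
k_gold = 4.3000^(1/0.57) ≈ 12.9225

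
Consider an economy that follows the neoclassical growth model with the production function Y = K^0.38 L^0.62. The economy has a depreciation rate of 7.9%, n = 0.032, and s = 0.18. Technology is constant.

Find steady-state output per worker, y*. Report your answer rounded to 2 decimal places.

y* = 1.34

Steady state requires s·f(k) = (n + δ)·k, i.e. s·k^α = (n + δ)·k.
Rearranging, k^(1−α) = s / (n + δ).
k^0.62 = 0.18 / (0.032 + 0.079) = 0.18 / 0.111 = 1.6216
k* = 1.6216^(1/0.62) ≈ 2.1808
y* = (k*)^α = 2.1808^0.38 ≈ 1.3449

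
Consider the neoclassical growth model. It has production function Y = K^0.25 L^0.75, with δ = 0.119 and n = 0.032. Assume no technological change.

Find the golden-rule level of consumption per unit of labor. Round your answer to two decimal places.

c_gold ≈ 0.89

At the golden rule, f'(k) = n + δ, so α·k^(α−1) = n + δ and k_gold = (α/(n + δ))^(1/(1−α)).
k_gold = (0.25/0.151)^(1/0.75) = 1.6556^1.3333 ≈ 1.9585
c_gold = f(k_gold) − (n + δ)·k_gold = 1.1830 − 0.151×1.9585 ≈ 0.8873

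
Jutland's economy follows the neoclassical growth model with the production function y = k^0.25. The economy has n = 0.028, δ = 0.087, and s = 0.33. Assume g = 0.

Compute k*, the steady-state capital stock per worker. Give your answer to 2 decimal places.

Steady state requires s·f(k) = (n + δ)·k, i.e. s·k^α = (n + δ)·k.
Dividing both sides by k: k^(1−α) = s / (n + δ).
k^0.75 = 0.33 / (0.028 + 0.087) = 0.33 / 0.115 = 2.8696
k* = 2.8696^(1/0.75) ≈ 4.0778

k* = 4.08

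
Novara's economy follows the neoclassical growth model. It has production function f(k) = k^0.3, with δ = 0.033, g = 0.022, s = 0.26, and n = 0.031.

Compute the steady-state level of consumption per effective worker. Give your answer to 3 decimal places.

At the steady state, Δk = 0, so s·k^α = (n + g + δ)·k.
Rearranging, k^(1−α) = s / (n + g + δ).
k^0.7 = 0.26 / (0.031 + 0.022 + 0.033) = 0.26 / 0.086 = 3.0233
k* = 3.0233^(1/0.7) ≈ 4.8574
y* = (k*)^α = 4.8574^0.3 ≈ 1.6066
c* = (1 − s)·y* = (1 − 0.26) × 1.6066 ≈ 1.1889

c* ≈ 1.189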